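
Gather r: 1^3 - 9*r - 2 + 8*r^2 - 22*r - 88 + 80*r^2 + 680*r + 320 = 88*r^2 + 649*r + 231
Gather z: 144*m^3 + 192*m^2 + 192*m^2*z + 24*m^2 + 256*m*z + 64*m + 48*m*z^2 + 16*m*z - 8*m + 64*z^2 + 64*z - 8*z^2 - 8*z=144*m^3 + 216*m^2 + 56*m + z^2*(48*m + 56) + z*(192*m^2 + 272*m + 56)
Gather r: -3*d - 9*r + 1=-3*d - 9*r + 1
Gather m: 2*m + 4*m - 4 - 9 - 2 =6*m - 15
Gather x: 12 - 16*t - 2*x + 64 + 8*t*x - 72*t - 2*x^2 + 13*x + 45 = -88*t - 2*x^2 + x*(8*t + 11) + 121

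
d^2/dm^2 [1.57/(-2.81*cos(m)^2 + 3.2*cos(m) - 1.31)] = (49.587508*(1 - cos(m)^2)^2 - 42.35232*cos(m)^3 + 17.753246*cos(m)^2 + 91.28608*cos(m) - 70.182454)/(2.81*cos(m)^2 - 3.2*cos(m) + 1.31)^3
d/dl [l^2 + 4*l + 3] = 2*l + 4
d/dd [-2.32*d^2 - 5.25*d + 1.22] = -4.64*d - 5.25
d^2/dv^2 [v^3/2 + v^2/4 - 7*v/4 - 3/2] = 3*v + 1/2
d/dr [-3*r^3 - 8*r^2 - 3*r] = -9*r^2 - 16*r - 3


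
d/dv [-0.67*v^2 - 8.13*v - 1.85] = -1.34*v - 8.13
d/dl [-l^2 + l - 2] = 1 - 2*l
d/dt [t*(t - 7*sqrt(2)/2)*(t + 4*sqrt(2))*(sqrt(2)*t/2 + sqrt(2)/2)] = 2*sqrt(2)*t^3 + 3*t^2/2 + 3*sqrt(2)*t^2/2 - 28*sqrt(2)*t + t - 14*sqrt(2)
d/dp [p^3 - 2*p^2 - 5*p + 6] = 3*p^2 - 4*p - 5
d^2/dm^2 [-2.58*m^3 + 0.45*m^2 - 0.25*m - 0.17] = 0.9 - 15.48*m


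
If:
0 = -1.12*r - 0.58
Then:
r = -0.52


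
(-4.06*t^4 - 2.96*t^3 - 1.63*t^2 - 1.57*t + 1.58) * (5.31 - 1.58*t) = 6.4148*t^5 - 16.8818*t^4 - 13.1422*t^3 - 6.1747*t^2 - 10.8331*t + 8.3898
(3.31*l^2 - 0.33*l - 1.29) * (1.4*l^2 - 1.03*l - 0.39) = 4.634*l^4 - 3.8713*l^3 - 2.757*l^2 + 1.4574*l + 0.5031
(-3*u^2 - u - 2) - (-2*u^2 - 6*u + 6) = -u^2 + 5*u - 8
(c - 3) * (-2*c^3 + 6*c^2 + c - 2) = -2*c^4 + 12*c^3 - 17*c^2 - 5*c + 6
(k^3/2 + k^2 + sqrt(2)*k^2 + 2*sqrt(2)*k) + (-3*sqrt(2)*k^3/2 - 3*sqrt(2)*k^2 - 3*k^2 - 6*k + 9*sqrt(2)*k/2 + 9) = -3*sqrt(2)*k^3/2 + k^3/2 - 2*sqrt(2)*k^2 - 2*k^2 - 6*k + 13*sqrt(2)*k/2 + 9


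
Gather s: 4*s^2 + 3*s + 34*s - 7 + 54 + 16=4*s^2 + 37*s + 63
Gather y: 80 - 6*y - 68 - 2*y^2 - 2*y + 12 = -2*y^2 - 8*y + 24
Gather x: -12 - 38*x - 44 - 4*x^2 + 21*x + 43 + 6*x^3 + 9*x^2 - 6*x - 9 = 6*x^3 + 5*x^2 - 23*x - 22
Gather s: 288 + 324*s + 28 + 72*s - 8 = 396*s + 308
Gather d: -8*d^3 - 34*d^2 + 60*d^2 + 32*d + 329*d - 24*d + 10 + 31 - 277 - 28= -8*d^3 + 26*d^2 + 337*d - 264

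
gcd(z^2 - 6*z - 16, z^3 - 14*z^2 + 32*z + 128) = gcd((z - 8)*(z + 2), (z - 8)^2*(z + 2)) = z^2 - 6*z - 16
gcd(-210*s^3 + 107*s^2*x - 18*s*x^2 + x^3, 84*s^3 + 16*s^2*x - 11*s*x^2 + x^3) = 42*s^2 - 13*s*x + x^2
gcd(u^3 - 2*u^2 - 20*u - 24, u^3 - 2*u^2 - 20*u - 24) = u^3 - 2*u^2 - 20*u - 24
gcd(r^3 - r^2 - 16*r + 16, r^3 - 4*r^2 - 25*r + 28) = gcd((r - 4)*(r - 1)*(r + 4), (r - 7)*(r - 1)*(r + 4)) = r^2 + 3*r - 4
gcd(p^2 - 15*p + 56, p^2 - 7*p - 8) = p - 8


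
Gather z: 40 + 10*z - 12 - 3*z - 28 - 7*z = 0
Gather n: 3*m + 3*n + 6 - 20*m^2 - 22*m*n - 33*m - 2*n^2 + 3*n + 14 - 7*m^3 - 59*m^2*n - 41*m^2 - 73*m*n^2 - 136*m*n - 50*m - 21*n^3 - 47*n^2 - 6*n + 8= -7*m^3 - 61*m^2 - 80*m - 21*n^3 + n^2*(-73*m - 49) + n*(-59*m^2 - 158*m) + 28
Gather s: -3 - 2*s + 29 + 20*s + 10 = 18*s + 36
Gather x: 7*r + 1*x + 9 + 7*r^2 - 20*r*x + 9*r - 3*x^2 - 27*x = 7*r^2 + 16*r - 3*x^2 + x*(-20*r - 26) + 9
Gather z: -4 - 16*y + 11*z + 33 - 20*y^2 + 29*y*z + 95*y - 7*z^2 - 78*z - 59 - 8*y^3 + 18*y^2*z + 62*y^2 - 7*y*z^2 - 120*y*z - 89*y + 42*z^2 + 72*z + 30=-8*y^3 + 42*y^2 - 10*y + z^2*(35 - 7*y) + z*(18*y^2 - 91*y + 5)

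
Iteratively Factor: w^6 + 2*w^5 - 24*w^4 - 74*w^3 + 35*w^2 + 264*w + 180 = (w + 3)*(w^5 - w^4 - 21*w^3 - 11*w^2 + 68*w + 60) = (w + 1)*(w + 3)*(w^4 - 2*w^3 - 19*w^2 + 8*w + 60) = (w - 5)*(w + 1)*(w + 3)*(w^3 + 3*w^2 - 4*w - 12) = (w - 5)*(w + 1)*(w + 3)^2*(w^2 - 4) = (w - 5)*(w + 1)*(w + 2)*(w + 3)^2*(w - 2)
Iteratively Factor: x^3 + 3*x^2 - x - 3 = (x + 3)*(x^2 - 1) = (x + 1)*(x + 3)*(x - 1)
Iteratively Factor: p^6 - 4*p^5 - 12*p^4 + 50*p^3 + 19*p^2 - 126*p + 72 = (p - 3)*(p^5 - p^4 - 15*p^3 + 5*p^2 + 34*p - 24) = (p - 3)*(p + 2)*(p^4 - 3*p^3 - 9*p^2 + 23*p - 12) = (p - 3)*(p - 1)*(p + 2)*(p^3 - 2*p^2 - 11*p + 12) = (p - 4)*(p - 3)*(p - 1)*(p + 2)*(p^2 + 2*p - 3) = (p - 4)*(p - 3)*(p - 1)^2*(p + 2)*(p + 3)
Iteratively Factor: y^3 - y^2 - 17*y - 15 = (y - 5)*(y^2 + 4*y + 3) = (y - 5)*(y + 1)*(y + 3)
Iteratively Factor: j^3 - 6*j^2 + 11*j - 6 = (j - 3)*(j^2 - 3*j + 2) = (j - 3)*(j - 1)*(j - 2)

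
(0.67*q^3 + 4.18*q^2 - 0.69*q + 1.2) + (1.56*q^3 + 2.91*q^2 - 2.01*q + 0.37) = 2.23*q^3 + 7.09*q^2 - 2.7*q + 1.57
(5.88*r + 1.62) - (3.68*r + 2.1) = 2.2*r - 0.48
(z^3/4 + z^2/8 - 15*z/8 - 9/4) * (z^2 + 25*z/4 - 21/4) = z^5/4 + 27*z^4/16 - 77*z^3/32 - 117*z^2/8 - 135*z/32 + 189/16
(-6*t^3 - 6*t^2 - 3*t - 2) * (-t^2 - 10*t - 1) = 6*t^5 + 66*t^4 + 69*t^3 + 38*t^2 + 23*t + 2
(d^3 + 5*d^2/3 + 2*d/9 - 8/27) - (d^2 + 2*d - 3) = d^3 + 2*d^2/3 - 16*d/9 + 73/27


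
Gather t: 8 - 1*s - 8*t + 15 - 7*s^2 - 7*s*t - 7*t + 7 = -7*s^2 - s + t*(-7*s - 15) + 30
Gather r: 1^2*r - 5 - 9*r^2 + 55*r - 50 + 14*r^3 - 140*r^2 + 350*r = 14*r^3 - 149*r^2 + 406*r - 55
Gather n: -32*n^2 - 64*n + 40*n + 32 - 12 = -32*n^2 - 24*n + 20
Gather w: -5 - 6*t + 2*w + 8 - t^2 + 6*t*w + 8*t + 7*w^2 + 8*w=-t^2 + 2*t + 7*w^2 + w*(6*t + 10) + 3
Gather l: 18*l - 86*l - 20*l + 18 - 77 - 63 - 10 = -88*l - 132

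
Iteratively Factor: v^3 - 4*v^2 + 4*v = (v)*(v^2 - 4*v + 4) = v*(v - 2)*(v - 2)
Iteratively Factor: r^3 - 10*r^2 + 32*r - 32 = (r - 4)*(r^2 - 6*r + 8) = (r - 4)^2*(r - 2)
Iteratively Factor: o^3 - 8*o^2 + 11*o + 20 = (o - 5)*(o^2 - 3*o - 4) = (o - 5)*(o + 1)*(o - 4)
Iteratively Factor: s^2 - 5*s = (s)*(s - 5)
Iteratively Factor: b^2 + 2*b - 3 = (b + 3)*(b - 1)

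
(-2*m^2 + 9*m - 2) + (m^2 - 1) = -m^2 + 9*m - 3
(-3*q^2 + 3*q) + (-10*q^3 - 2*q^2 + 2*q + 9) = -10*q^3 - 5*q^2 + 5*q + 9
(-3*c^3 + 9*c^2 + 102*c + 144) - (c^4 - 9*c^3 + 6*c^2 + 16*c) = -c^4 + 6*c^3 + 3*c^2 + 86*c + 144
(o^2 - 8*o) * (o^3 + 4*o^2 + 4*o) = o^5 - 4*o^4 - 28*o^3 - 32*o^2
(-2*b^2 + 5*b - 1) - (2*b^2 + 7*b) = -4*b^2 - 2*b - 1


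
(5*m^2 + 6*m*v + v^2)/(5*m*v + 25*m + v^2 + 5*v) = (m + v)/(v + 5)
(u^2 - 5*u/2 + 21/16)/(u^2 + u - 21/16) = (4*u - 7)/(4*u + 7)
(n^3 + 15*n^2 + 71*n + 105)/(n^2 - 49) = (n^2 + 8*n + 15)/(n - 7)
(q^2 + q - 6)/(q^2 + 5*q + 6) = (q - 2)/(q + 2)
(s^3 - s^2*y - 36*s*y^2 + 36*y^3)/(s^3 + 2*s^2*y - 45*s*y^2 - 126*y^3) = (-s^2 + 7*s*y - 6*y^2)/(-s^2 + 4*s*y + 21*y^2)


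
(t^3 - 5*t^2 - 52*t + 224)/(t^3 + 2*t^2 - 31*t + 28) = (t - 8)/(t - 1)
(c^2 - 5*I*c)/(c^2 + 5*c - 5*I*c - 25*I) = c/(c + 5)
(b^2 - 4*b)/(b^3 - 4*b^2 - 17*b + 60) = b*(b - 4)/(b^3 - 4*b^2 - 17*b + 60)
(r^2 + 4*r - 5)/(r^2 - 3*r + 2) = (r + 5)/(r - 2)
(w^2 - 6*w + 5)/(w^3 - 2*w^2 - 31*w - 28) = (-w^2 + 6*w - 5)/(-w^3 + 2*w^2 + 31*w + 28)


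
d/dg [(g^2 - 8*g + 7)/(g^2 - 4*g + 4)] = 2*(2*g + 1)/(g^3 - 6*g^2 + 12*g - 8)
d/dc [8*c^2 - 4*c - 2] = 16*c - 4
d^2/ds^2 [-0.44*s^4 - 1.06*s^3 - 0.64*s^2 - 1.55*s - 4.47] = -5.28*s^2 - 6.36*s - 1.28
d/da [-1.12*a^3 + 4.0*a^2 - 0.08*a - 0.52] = -3.36*a^2 + 8.0*a - 0.08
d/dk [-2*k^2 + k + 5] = 1 - 4*k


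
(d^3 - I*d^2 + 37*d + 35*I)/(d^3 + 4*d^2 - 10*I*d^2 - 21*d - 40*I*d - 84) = (d^2 + 6*I*d - 5)/(d^2 + d*(4 - 3*I) - 12*I)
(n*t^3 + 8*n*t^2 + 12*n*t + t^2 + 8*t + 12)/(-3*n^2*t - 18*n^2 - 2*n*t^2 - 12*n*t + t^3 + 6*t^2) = (n*t^2 + 2*n*t + t + 2)/(-3*n^2 - 2*n*t + t^2)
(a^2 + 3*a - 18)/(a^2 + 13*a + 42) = (a - 3)/(a + 7)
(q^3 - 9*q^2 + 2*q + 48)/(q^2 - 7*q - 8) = (q^2 - q - 6)/(q + 1)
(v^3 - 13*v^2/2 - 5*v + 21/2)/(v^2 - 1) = (2*v^2 - 11*v - 21)/(2*(v + 1))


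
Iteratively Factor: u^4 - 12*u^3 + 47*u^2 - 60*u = (u - 4)*(u^3 - 8*u^2 + 15*u) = u*(u - 4)*(u^2 - 8*u + 15) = u*(u - 5)*(u - 4)*(u - 3)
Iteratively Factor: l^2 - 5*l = (l)*(l - 5)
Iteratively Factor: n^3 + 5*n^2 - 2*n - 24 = (n - 2)*(n^2 + 7*n + 12) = (n - 2)*(n + 4)*(n + 3)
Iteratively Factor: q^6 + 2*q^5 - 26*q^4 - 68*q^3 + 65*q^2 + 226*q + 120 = (q + 1)*(q^5 + q^4 - 27*q^3 - 41*q^2 + 106*q + 120) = (q - 5)*(q + 1)*(q^4 + 6*q^3 + 3*q^2 - 26*q - 24) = (q - 5)*(q + 1)*(q + 4)*(q^3 + 2*q^2 - 5*q - 6) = (q - 5)*(q + 1)^2*(q + 4)*(q^2 + q - 6) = (q - 5)*(q - 2)*(q + 1)^2*(q + 4)*(q + 3)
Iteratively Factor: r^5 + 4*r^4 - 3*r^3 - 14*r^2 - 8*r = (r - 2)*(r^4 + 6*r^3 + 9*r^2 + 4*r) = (r - 2)*(r + 4)*(r^3 + 2*r^2 + r) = (r - 2)*(r + 1)*(r + 4)*(r^2 + r) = r*(r - 2)*(r + 1)*(r + 4)*(r + 1)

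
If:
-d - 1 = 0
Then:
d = -1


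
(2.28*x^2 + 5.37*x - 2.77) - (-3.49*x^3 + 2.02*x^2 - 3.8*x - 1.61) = 3.49*x^3 + 0.26*x^2 + 9.17*x - 1.16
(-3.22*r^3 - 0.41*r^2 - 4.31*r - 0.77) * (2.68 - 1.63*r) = 5.2486*r^4 - 7.9613*r^3 + 5.9265*r^2 - 10.2957*r - 2.0636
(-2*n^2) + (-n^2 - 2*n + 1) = -3*n^2 - 2*n + 1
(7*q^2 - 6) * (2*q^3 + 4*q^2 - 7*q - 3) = 14*q^5 + 28*q^4 - 61*q^3 - 45*q^2 + 42*q + 18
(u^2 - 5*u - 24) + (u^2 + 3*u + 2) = 2*u^2 - 2*u - 22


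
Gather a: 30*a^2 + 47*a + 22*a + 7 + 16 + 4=30*a^2 + 69*a + 27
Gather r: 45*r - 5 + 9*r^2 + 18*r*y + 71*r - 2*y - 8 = 9*r^2 + r*(18*y + 116) - 2*y - 13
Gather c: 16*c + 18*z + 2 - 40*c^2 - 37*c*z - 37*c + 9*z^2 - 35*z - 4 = -40*c^2 + c*(-37*z - 21) + 9*z^2 - 17*z - 2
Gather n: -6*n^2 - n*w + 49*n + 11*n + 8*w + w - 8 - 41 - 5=-6*n^2 + n*(60 - w) + 9*w - 54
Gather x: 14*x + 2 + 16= 14*x + 18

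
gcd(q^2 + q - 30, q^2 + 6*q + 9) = 1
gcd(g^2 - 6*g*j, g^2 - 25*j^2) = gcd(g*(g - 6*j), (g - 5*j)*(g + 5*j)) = 1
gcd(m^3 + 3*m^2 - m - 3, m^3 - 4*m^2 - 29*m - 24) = m^2 + 4*m + 3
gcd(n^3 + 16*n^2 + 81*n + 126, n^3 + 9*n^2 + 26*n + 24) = n + 3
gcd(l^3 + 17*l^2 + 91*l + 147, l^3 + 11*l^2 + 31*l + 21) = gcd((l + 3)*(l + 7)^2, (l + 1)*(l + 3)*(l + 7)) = l^2 + 10*l + 21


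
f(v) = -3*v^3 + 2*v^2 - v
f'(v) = -9*v^2 + 4*v - 1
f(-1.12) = 7.84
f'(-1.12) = -16.77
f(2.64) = -43.90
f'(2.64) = -53.17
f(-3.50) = 156.62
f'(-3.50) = -125.25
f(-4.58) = 334.75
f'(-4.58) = -208.11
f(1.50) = -7.12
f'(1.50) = -15.25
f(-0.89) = 4.59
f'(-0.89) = -11.69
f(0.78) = -0.99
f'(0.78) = -3.36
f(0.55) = -0.44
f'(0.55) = -1.52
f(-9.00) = 2358.00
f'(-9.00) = -766.00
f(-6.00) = 726.00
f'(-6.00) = -349.00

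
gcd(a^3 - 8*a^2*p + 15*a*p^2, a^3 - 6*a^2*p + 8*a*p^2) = a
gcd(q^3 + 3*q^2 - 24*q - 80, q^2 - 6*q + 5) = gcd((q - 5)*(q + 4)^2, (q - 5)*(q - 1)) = q - 5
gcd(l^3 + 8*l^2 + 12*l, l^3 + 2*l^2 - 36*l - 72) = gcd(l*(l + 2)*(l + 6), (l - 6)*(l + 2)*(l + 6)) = l^2 + 8*l + 12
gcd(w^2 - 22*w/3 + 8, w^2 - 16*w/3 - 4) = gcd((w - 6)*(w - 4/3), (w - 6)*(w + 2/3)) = w - 6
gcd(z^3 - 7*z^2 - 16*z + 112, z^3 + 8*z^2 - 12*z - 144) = z - 4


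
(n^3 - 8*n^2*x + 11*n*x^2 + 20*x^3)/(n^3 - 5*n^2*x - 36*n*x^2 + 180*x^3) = (-n^2 + 3*n*x + 4*x^2)/(-n^2 + 36*x^2)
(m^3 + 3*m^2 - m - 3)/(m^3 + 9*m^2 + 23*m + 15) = (m - 1)/(m + 5)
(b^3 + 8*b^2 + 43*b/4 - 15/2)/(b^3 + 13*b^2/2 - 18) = (4*b^2 + 8*b - 5)/(2*(2*b^2 + b - 6))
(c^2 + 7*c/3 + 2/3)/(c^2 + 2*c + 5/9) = 3*(c + 2)/(3*c + 5)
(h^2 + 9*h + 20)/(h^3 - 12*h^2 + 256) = (h + 5)/(h^2 - 16*h + 64)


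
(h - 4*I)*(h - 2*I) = h^2 - 6*I*h - 8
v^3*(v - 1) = v^4 - v^3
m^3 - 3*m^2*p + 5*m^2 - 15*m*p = m*(m + 5)*(m - 3*p)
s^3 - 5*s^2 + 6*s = s*(s - 3)*(s - 2)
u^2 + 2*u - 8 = (u - 2)*(u + 4)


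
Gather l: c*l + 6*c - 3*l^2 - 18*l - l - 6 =6*c - 3*l^2 + l*(c - 19) - 6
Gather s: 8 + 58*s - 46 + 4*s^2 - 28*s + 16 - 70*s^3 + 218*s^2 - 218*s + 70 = -70*s^3 + 222*s^2 - 188*s + 48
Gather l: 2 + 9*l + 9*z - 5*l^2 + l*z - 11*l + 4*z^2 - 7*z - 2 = -5*l^2 + l*(z - 2) + 4*z^2 + 2*z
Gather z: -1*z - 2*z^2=-2*z^2 - z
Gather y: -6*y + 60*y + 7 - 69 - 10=54*y - 72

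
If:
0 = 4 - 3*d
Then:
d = 4/3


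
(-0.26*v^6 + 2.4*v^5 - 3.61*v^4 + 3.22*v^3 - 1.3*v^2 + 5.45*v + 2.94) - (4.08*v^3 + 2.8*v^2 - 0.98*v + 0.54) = -0.26*v^6 + 2.4*v^5 - 3.61*v^4 - 0.86*v^3 - 4.1*v^2 + 6.43*v + 2.4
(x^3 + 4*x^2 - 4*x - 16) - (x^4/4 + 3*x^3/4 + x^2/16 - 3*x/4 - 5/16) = -x^4/4 + x^3/4 + 63*x^2/16 - 13*x/4 - 251/16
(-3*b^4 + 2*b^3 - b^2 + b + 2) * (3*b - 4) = -9*b^5 + 18*b^4 - 11*b^3 + 7*b^2 + 2*b - 8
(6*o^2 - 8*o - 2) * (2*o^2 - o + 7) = 12*o^4 - 22*o^3 + 46*o^2 - 54*o - 14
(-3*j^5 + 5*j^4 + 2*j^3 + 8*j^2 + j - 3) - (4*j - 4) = -3*j^5 + 5*j^4 + 2*j^3 + 8*j^2 - 3*j + 1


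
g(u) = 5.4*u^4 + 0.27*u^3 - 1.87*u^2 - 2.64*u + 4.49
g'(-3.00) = -567.33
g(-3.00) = 425.69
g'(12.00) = 37393.92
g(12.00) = 112144.49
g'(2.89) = 514.69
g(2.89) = 364.45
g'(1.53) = 70.90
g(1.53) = 26.63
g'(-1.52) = -70.94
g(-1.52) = 32.06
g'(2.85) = 493.30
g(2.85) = 344.29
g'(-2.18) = -214.42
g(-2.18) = 120.52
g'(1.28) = 39.20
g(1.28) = 13.11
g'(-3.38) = -814.82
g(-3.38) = 686.42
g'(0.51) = -1.47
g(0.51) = 3.06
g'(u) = 21.6*u^3 + 0.81*u^2 - 3.74*u - 2.64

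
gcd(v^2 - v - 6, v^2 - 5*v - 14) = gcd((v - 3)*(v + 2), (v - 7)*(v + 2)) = v + 2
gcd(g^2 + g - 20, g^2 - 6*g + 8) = g - 4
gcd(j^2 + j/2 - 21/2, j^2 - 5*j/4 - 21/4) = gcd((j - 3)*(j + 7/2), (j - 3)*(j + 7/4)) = j - 3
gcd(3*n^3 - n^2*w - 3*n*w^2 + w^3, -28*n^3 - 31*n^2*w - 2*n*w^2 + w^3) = n + w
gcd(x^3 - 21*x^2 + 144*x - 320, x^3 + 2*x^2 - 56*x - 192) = x - 8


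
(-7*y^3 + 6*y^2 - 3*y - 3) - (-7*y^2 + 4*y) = -7*y^3 + 13*y^2 - 7*y - 3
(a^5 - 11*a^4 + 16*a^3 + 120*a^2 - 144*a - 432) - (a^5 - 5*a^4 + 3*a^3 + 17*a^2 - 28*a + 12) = -6*a^4 + 13*a^3 + 103*a^2 - 116*a - 444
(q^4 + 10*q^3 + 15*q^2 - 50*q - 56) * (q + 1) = q^5 + 11*q^4 + 25*q^3 - 35*q^2 - 106*q - 56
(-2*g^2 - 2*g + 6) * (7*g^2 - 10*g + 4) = -14*g^4 + 6*g^3 + 54*g^2 - 68*g + 24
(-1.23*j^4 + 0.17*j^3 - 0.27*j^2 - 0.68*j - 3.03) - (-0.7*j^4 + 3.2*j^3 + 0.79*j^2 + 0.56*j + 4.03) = -0.53*j^4 - 3.03*j^3 - 1.06*j^2 - 1.24*j - 7.06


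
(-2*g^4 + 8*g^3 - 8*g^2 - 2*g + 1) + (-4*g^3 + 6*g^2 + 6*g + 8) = -2*g^4 + 4*g^3 - 2*g^2 + 4*g + 9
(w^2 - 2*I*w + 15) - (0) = w^2 - 2*I*w + 15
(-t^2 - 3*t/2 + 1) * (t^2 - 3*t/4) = -t^4 - 3*t^3/4 + 17*t^2/8 - 3*t/4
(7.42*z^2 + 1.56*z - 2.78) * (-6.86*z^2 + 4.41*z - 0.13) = -50.9012*z^4 + 22.0206*z^3 + 24.9858*z^2 - 12.4626*z + 0.3614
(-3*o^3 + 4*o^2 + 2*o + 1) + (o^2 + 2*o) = -3*o^3 + 5*o^2 + 4*o + 1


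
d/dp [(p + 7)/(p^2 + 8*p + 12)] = (p^2 + 8*p - 2*(p + 4)*(p + 7) + 12)/(p^2 + 8*p + 12)^2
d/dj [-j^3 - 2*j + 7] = -3*j^2 - 2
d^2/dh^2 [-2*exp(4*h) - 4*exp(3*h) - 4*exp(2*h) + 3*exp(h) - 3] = (-32*exp(3*h) - 36*exp(2*h) - 16*exp(h) + 3)*exp(h)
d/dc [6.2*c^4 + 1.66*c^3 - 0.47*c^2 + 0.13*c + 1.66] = 24.8*c^3 + 4.98*c^2 - 0.94*c + 0.13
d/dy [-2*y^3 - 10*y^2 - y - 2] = -6*y^2 - 20*y - 1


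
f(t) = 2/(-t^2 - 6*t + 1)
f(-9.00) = -0.08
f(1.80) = -0.15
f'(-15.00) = 0.00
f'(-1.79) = 0.07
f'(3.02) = 0.03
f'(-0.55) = 0.61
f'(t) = 2*(2*t + 6)/(-t^2 - 6*t + 1)^2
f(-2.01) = 0.22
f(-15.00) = -0.01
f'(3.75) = 0.02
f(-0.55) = 0.50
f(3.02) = -0.08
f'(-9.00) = -0.04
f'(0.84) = 0.68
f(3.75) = -0.06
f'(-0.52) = 0.67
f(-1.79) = 0.23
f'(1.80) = 0.11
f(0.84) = -0.42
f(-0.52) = 0.52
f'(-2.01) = 0.05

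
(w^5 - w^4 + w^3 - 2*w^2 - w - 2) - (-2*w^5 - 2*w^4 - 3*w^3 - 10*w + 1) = 3*w^5 + w^4 + 4*w^3 - 2*w^2 + 9*w - 3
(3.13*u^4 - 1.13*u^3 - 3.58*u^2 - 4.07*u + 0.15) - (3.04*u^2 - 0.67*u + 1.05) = 3.13*u^4 - 1.13*u^3 - 6.62*u^2 - 3.4*u - 0.9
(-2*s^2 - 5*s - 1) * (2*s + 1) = -4*s^3 - 12*s^2 - 7*s - 1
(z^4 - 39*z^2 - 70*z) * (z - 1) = z^5 - z^4 - 39*z^3 - 31*z^2 + 70*z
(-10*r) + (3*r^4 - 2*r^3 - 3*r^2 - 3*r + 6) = 3*r^4 - 2*r^3 - 3*r^2 - 13*r + 6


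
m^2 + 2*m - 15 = (m - 3)*(m + 5)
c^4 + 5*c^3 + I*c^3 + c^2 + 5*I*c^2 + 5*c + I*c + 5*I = (c + 5)*(c - I)*(c + I)^2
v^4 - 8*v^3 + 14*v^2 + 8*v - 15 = (v - 5)*(v - 3)*(v - 1)*(v + 1)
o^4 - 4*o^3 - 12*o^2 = o^2*(o - 6)*(o + 2)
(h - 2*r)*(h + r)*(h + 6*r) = h^3 + 5*h^2*r - 8*h*r^2 - 12*r^3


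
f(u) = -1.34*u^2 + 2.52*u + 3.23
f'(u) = 2.52 - 2.68*u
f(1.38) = 4.16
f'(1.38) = -1.18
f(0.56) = 4.22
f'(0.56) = 1.02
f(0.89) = 4.41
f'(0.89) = 0.13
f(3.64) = -5.35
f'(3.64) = -7.24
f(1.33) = 4.21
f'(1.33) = -1.04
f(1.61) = 3.81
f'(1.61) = -1.79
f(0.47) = 4.12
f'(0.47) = 1.26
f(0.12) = 3.51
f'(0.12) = 2.20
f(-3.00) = -16.39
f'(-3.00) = 10.56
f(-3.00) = -16.39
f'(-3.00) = 10.56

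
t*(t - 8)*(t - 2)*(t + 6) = t^4 - 4*t^3 - 44*t^2 + 96*t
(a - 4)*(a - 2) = a^2 - 6*a + 8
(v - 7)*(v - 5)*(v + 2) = v^3 - 10*v^2 + 11*v + 70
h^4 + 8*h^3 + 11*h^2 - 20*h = h*(h - 1)*(h + 4)*(h + 5)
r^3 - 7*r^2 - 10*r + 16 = (r - 8)*(r - 1)*(r + 2)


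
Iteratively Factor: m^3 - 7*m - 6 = (m + 1)*(m^2 - m - 6) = (m + 1)*(m + 2)*(m - 3)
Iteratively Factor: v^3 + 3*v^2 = (v)*(v^2 + 3*v) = v^2*(v + 3)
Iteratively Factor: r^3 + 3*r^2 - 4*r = (r - 1)*(r^2 + 4*r) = (r - 1)*(r + 4)*(r)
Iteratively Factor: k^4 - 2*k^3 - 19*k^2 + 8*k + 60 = (k + 3)*(k^3 - 5*k^2 - 4*k + 20) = (k - 5)*(k + 3)*(k^2 - 4) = (k - 5)*(k + 2)*(k + 3)*(k - 2)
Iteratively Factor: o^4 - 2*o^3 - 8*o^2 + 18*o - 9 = (o - 1)*(o^3 - o^2 - 9*o + 9) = (o - 1)^2*(o^2 - 9) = (o - 3)*(o - 1)^2*(o + 3)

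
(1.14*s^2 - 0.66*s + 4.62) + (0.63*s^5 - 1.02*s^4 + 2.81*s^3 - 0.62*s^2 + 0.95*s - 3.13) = 0.63*s^5 - 1.02*s^4 + 2.81*s^3 + 0.52*s^2 + 0.29*s + 1.49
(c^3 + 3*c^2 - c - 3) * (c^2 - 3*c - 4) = c^5 - 14*c^3 - 12*c^2 + 13*c + 12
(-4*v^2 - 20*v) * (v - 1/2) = -4*v^3 - 18*v^2 + 10*v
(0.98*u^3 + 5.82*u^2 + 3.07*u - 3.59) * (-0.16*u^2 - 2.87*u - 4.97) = -0.1568*u^5 - 3.7438*u^4 - 22.0652*u^3 - 37.1619*u^2 - 4.9546*u + 17.8423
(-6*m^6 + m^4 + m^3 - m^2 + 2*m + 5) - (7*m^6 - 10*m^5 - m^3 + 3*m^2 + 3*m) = -13*m^6 + 10*m^5 + m^4 + 2*m^3 - 4*m^2 - m + 5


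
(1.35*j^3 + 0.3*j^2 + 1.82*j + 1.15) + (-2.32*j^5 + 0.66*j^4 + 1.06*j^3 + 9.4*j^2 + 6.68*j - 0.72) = -2.32*j^5 + 0.66*j^4 + 2.41*j^3 + 9.7*j^2 + 8.5*j + 0.43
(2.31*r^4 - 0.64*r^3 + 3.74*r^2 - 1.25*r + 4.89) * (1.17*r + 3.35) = 2.7027*r^5 + 6.9897*r^4 + 2.2318*r^3 + 11.0665*r^2 + 1.5338*r + 16.3815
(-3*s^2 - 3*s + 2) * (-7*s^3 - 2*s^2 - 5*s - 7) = 21*s^5 + 27*s^4 + 7*s^3 + 32*s^2 + 11*s - 14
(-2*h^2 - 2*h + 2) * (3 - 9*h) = 18*h^3 + 12*h^2 - 24*h + 6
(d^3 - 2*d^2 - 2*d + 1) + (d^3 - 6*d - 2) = 2*d^3 - 2*d^2 - 8*d - 1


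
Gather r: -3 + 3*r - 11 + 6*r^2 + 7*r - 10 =6*r^2 + 10*r - 24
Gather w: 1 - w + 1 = 2 - w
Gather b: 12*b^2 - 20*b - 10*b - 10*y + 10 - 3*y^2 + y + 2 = 12*b^2 - 30*b - 3*y^2 - 9*y + 12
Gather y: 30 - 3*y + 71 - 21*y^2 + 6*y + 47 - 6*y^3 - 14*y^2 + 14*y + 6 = -6*y^3 - 35*y^2 + 17*y + 154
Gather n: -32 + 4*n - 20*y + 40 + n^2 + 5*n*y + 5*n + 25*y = n^2 + n*(5*y + 9) + 5*y + 8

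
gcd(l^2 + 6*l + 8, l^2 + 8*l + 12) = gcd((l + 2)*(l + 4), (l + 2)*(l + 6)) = l + 2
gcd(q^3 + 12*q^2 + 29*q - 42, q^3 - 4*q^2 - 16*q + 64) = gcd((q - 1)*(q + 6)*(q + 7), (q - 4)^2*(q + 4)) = 1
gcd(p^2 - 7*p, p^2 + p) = p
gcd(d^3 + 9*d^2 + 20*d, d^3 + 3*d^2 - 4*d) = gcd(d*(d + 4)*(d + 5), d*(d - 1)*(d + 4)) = d^2 + 4*d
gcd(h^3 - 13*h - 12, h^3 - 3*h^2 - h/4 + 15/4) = h + 1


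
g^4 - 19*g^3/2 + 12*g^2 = g^2*(g - 8)*(g - 3/2)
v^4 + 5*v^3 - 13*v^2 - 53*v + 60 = (v - 3)*(v - 1)*(v + 4)*(v + 5)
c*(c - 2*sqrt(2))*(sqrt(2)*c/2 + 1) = sqrt(2)*c^3/2 - c^2 - 2*sqrt(2)*c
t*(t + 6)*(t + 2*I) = t^3 + 6*t^2 + 2*I*t^2 + 12*I*t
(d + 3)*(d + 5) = d^2 + 8*d + 15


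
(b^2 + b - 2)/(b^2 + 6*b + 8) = (b - 1)/(b + 4)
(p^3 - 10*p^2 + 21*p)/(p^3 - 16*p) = (p^2 - 10*p + 21)/(p^2 - 16)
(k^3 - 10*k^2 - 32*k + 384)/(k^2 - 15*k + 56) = (k^2 - 2*k - 48)/(k - 7)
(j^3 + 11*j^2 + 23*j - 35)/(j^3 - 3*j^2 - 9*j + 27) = (j^3 + 11*j^2 + 23*j - 35)/(j^3 - 3*j^2 - 9*j + 27)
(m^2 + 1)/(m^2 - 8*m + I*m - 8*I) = (m - I)/(m - 8)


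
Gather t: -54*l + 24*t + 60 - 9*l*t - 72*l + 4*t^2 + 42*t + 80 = -126*l + 4*t^2 + t*(66 - 9*l) + 140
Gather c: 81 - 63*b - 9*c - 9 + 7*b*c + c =-63*b + c*(7*b - 8) + 72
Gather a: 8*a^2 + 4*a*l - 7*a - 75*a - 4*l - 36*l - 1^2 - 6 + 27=8*a^2 + a*(4*l - 82) - 40*l + 20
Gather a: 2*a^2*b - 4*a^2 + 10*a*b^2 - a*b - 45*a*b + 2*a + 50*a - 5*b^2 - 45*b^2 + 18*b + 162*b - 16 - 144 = a^2*(2*b - 4) + a*(10*b^2 - 46*b + 52) - 50*b^2 + 180*b - 160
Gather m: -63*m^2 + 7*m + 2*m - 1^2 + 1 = -63*m^2 + 9*m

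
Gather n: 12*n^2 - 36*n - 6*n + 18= 12*n^2 - 42*n + 18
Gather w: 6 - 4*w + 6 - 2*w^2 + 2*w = -2*w^2 - 2*w + 12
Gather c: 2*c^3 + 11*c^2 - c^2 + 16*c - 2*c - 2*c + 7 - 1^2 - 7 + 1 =2*c^3 + 10*c^2 + 12*c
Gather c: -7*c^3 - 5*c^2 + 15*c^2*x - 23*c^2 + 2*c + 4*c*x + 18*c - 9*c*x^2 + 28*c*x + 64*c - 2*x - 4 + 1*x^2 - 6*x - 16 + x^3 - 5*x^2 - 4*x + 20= -7*c^3 + c^2*(15*x - 28) + c*(-9*x^2 + 32*x + 84) + x^3 - 4*x^2 - 12*x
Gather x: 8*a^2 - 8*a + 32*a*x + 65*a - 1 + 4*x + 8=8*a^2 + 57*a + x*(32*a + 4) + 7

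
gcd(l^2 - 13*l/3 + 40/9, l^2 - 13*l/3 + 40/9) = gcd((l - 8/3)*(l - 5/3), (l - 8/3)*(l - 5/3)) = l^2 - 13*l/3 + 40/9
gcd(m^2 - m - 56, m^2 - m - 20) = 1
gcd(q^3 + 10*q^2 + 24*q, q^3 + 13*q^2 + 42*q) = q^2 + 6*q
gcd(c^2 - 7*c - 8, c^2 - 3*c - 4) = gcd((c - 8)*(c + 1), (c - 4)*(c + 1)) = c + 1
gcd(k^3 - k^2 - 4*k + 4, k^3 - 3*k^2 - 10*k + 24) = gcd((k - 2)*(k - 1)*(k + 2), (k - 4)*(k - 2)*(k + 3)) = k - 2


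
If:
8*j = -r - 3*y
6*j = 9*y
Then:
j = 3*y/2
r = -15*y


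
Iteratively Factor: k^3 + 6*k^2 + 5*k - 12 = (k - 1)*(k^2 + 7*k + 12) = (k - 1)*(k + 3)*(k + 4)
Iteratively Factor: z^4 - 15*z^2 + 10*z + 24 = (z + 1)*(z^3 - z^2 - 14*z + 24) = (z - 3)*(z + 1)*(z^2 + 2*z - 8) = (z - 3)*(z + 1)*(z + 4)*(z - 2)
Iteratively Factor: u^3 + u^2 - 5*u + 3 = (u - 1)*(u^2 + 2*u - 3) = (u - 1)*(u + 3)*(u - 1)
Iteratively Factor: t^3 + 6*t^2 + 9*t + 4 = (t + 1)*(t^2 + 5*t + 4) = (t + 1)*(t + 4)*(t + 1)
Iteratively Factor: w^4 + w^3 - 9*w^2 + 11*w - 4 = (w - 1)*(w^3 + 2*w^2 - 7*w + 4) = (w - 1)*(w + 4)*(w^2 - 2*w + 1) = (w - 1)^2*(w + 4)*(w - 1)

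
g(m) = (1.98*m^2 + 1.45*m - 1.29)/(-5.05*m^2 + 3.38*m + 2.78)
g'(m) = (3.96*m + 1.45)/(-5.05*m^2 + 3.38*m + 2.78) + (10.1*m - 3.38)*(1.98*m^2 + 1.45*m - 1.29)/(-5.05*m^2 + 3.38*m + 2.78)^2 = (14.0149*m^2 - 2.0202*m + 8.3912)/(25.5025*m^4 - 34.138*m^3 - 16.6536*m^2 + 18.7928*m + 7.7284)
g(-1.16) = 0.04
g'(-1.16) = 0.47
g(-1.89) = -0.14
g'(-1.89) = 0.13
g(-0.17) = -0.72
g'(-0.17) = 2.15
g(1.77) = -1.06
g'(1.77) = 0.98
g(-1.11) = 0.06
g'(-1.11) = 0.54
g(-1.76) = -0.12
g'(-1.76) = 0.16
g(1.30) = -2.90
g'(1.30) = 15.91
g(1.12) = 12.20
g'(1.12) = 444.77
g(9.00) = -0.46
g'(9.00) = 0.01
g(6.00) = -0.50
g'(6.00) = 0.02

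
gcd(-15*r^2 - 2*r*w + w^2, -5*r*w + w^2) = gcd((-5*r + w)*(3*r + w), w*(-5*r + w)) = 5*r - w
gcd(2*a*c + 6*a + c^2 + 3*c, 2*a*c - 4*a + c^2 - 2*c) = 2*a + c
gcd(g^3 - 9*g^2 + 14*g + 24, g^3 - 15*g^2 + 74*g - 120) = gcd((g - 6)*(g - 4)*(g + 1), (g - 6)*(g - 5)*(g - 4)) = g^2 - 10*g + 24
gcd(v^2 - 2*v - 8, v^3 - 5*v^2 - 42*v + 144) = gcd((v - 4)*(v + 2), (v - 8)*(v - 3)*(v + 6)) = 1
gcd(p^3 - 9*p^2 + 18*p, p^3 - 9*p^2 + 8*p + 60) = p - 6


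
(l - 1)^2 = l^2 - 2*l + 1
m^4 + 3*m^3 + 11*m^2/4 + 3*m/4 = m*(m + 1/2)*(m + 1)*(m + 3/2)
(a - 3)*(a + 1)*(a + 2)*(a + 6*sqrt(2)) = a^4 + 6*sqrt(2)*a^3 - 7*a^2 - 42*sqrt(2)*a - 6*a - 36*sqrt(2)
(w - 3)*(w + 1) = w^2 - 2*w - 3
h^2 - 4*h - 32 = (h - 8)*(h + 4)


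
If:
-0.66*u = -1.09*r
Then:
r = 0.605504587155963*u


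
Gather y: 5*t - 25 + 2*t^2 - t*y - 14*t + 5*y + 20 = 2*t^2 - 9*t + y*(5 - t) - 5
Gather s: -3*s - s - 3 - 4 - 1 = -4*s - 8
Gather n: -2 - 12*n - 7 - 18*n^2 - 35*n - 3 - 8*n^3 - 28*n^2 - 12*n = -8*n^3 - 46*n^2 - 59*n - 12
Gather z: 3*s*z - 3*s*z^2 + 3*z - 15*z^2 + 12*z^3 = 12*z^3 + z^2*(-3*s - 15) + z*(3*s + 3)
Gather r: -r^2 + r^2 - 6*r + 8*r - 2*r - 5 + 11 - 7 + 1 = 0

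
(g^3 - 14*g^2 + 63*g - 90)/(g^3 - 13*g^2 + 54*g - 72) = (g - 5)/(g - 4)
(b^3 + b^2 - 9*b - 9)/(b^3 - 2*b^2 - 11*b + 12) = (b^2 - 2*b - 3)/(b^2 - 5*b + 4)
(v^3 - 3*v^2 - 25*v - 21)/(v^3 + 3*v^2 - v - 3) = (v - 7)/(v - 1)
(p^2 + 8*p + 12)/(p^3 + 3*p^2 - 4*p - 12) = (p + 6)/(p^2 + p - 6)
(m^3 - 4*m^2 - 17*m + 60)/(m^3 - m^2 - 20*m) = (m - 3)/m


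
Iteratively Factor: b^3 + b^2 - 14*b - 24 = (b - 4)*(b^2 + 5*b + 6) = (b - 4)*(b + 2)*(b + 3)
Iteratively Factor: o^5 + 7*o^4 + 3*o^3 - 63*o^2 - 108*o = (o - 3)*(o^4 + 10*o^3 + 33*o^2 + 36*o) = o*(o - 3)*(o^3 + 10*o^2 + 33*o + 36) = o*(o - 3)*(o + 3)*(o^2 + 7*o + 12) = o*(o - 3)*(o + 3)^2*(o + 4)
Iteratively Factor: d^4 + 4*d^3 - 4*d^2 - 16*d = (d - 2)*(d^3 + 6*d^2 + 8*d) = d*(d - 2)*(d^2 + 6*d + 8) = d*(d - 2)*(d + 2)*(d + 4)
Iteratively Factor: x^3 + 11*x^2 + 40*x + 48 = (x + 3)*(x^2 + 8*x + 16) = (x + 3)*(x + 4)*(x + 4)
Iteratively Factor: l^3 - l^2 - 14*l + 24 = (l - 3)*(l^2 + 2*l - 8) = (l - 3)*(l - 2)*(l + 4)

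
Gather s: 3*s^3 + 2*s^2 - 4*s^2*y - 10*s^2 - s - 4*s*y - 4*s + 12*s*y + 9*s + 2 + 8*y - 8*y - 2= 3*s^3 + s^2*(-4*y - 8) + s*(8*y + 4)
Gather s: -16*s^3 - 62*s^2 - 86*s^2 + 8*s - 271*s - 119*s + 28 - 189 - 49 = -16*s^3 - 148*s^2 - 382*s - 210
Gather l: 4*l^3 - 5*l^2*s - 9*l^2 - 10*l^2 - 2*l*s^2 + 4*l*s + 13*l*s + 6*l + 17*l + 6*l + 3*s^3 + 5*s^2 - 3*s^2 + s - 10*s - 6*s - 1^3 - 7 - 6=4*l^3 + l^2*(-5*s - 19) + l*(-2*s^2 + 17*s + 29) + 3*s^3 + 2*s^2 - 15*s - 14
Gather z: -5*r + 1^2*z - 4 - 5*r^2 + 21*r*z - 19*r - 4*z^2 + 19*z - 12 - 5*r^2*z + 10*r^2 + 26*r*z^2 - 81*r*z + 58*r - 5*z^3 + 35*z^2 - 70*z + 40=5*r^2 + 34*r - 5*z^3 + z^2*(26*r + 31) + z*(-5*r^2 - 60*r - 50) + 24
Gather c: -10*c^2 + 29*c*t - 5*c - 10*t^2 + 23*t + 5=-10*c^2 + c*(29*t - 5) - 10*t^2 + 23*t + 5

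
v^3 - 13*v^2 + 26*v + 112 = (v - 8)*(v - 7)*(v + 2)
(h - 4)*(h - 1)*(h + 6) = h^3 + h^2 - 26*h + 24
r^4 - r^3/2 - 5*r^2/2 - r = r*(r - 2)*(r + 1/2)*(r + 1)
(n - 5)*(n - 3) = n^2 - 8*n + 15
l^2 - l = l*(l - 1)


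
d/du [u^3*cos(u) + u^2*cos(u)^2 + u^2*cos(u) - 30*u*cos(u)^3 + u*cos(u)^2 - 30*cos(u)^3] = -u^3*sin(u) - u^2*sin(u) - u^2*sin(2*u) + 3*u^2*cos(u) + 90*u*sin(u)*cos(u)^2 - u*sin(2*u) + 2*u*cos(u)^2 + 2*u*cos(u) + 90*sin(u)*cos(u)^2 - 30*cos(u)^3 + cos(u)^2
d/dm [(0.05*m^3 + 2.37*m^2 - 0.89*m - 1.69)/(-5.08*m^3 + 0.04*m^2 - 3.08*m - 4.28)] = (-1.11022302462516e-16*m^5 + 12.0416*m^4 - 9.3504*m^3 - 33.6616*m^2 - 20.152*m - 1.396)/(25.8064*m^6 - 0.4064*m^5 + 31.2944*m^4 + 43.2384*m^3 + 9.144*m^2 + 26.3648*m + 18.3184)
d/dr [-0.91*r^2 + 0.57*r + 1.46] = 0.57 - 1.82*r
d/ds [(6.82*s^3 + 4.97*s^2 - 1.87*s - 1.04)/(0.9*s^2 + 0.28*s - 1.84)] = (6.138*s^4 + 3.8192*s^3 - 34.5718*s^2 - 16.4176*s + 3.732)/(0.81*s^4 + 0.504*s^3 - 3.2336*s^2 - 1.0304*s + 3.3856)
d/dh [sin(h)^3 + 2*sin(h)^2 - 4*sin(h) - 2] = (3*sin(h)^2 + 4*sin(h) - 4)*cos(h)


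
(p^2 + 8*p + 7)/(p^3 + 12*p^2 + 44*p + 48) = (p^2 + 8*p + 7)/(p^3 + 12*p^2 + 44*p + 48)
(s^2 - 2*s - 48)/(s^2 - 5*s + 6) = (s^2 - 2*s - 48)/(s^2 - 5*s + 6)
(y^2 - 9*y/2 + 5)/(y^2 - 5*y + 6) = (y - 5/2)/(y - 3)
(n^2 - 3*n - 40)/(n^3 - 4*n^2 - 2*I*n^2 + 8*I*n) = (n^2 - 3*n - 40)/(n*(n^2 - 4*n - 2*I*n + 8*I))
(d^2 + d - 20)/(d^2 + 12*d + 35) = (d - 4)/(d + 7)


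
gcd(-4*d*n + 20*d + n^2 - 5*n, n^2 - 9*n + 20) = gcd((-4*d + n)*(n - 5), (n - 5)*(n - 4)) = n - 5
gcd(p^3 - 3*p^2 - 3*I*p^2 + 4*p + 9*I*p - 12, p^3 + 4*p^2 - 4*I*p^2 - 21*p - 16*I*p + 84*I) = p^2 + p*(-3 - 4*I) + 12*I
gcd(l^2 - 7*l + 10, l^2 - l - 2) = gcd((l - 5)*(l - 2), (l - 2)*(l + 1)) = l - 2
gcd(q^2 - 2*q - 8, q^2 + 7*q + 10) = q + 2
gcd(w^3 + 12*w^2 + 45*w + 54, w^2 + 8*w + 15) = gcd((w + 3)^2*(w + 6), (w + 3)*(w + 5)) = w + 3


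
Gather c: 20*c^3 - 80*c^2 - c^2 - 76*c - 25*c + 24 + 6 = 20*c^3 - 81*c^2 - 101*c + 30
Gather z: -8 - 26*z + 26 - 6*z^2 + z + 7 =-6*z^2 - 25*z + 25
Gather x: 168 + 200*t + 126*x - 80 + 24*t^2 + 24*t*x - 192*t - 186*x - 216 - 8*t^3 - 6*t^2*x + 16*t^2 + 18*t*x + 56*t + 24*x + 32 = -8*t^3 + 40*t^2 + 64*t + x*(-6*t^2 + 42*t - 36) - 96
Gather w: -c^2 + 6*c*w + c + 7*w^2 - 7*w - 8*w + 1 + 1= -c^2 + c + 7*w^2 + w*(6*c - 15) + 2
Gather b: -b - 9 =-b - 9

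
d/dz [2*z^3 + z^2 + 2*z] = 6*z^2 + 2*z + 2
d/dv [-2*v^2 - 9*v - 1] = -4*v - 9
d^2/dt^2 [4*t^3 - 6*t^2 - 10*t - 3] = 24*t - 12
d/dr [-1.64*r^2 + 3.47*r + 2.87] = 3.47 - 3.28*r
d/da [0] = 0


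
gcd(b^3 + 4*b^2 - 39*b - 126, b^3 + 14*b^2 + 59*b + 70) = b + 7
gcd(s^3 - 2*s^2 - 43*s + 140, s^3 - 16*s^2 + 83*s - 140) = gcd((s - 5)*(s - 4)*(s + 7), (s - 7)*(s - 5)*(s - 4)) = s^2 - 9*s + 20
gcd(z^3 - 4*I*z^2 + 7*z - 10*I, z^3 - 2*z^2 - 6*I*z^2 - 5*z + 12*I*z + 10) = z^2 - 6*I*z - 5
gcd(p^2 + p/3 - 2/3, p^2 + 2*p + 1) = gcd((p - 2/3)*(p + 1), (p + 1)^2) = p + 1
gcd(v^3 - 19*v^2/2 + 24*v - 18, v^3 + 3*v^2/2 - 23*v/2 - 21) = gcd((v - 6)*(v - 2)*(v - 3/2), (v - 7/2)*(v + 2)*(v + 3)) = 1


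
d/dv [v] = 1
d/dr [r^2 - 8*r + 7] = 2*r - 8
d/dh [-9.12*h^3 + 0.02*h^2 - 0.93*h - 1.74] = -27.36*h^2 + 0.04*h - 0.93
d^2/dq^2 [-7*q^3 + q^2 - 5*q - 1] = 2 - 42*q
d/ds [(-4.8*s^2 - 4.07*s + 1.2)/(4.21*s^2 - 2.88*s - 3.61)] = (30.9587*s^2 + 24.552*s + 18.1487)/(17.7241*s^4 - 24.2496*s^3 - 22.1018*s^2 + 20.7936*s + 13.0321)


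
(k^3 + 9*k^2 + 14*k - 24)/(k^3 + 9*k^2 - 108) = (k^2 + 3*k - 4)/(k^2 + 3*k - 18)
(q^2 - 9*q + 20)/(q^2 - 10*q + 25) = (q - 4)/(q - 5)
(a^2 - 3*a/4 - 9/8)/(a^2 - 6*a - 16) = (-8*a^2 + 6*a + 9)/(8*(-a^2 + 6*a + 16))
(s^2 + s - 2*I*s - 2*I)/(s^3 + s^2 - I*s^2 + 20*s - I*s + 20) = (s - 2*I)/(s^2 - I*s + 20)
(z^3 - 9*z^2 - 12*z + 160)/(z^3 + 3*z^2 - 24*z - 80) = (z - 8)/(z + 4)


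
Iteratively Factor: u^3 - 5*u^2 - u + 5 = (u - 1)*(u^2 - 4*u - 5) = (u - 5)*(u - 1)*(u + 1)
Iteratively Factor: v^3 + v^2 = (v)*(v^2 + v) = v*(v + 1)*(v)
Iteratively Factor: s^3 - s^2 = (s)*(s^2 - s) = s^2*(s - 1)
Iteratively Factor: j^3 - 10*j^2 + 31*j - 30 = (j - 5)*(j^2 - 5*j + 6) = (j - 5)*(j - 2)*(j - 3)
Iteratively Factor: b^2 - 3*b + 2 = (b - 1)*(b - 2)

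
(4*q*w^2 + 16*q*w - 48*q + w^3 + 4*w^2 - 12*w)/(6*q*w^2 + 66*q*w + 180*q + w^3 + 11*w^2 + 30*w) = (4*q*w - 8*q + w^2 - 2*w)/(6*q*w + 30*q + w^2 + 5*w)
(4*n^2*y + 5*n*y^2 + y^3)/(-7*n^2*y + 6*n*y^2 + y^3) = (4*n^2 + 5*n*y + y^2)/(-7*n^2 + 6*n*y + y^2)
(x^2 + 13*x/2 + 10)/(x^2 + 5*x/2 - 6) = (2*x + 5)/(2*x - 3)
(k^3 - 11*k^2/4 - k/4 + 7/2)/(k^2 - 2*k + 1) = (4*k^3 - 11*k^2 - k + 14)/(4*(k^2 - 2*k + 1))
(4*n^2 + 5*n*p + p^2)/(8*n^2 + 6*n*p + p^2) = (n + p)/(2*n + p)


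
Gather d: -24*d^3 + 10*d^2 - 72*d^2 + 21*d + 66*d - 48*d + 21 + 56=-24*d^3 - 62*d^2 + 39*d + 77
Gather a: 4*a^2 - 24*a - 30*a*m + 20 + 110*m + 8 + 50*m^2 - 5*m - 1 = 4*a^2 + a*(-30*m - 24) + 50*m^2 + 105*m + 27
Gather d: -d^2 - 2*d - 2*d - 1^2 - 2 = -d^2 - 4*d - 3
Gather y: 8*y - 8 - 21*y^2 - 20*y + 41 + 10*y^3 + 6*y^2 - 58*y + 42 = 10*y^3 - 15*y^2 - 70*y + 75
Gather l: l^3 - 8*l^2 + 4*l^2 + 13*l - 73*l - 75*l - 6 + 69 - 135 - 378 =l^3 - 4*l^2 - 135*l - 450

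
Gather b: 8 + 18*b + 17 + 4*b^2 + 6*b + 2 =4*b^2 + 24*b + 27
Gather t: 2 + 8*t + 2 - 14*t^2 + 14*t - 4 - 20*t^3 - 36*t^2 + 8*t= -20*t^3 - 50*t^2 + 30*t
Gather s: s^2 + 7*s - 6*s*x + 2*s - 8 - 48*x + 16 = s^2 + s*(9 - 6*x) - 48*x + 8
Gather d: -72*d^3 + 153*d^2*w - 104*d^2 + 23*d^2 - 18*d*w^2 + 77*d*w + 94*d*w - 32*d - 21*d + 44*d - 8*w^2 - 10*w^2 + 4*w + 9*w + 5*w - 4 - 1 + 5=-72*d^3 + d^2*(153*w - 81) + d*(-18*w^2 + 171*w - 9) - 18*w^2 + 18*w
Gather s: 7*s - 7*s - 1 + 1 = 0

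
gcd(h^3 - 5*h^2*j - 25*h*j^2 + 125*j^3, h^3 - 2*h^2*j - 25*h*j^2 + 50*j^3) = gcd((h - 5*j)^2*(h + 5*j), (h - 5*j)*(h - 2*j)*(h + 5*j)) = h^2 - 25*j^2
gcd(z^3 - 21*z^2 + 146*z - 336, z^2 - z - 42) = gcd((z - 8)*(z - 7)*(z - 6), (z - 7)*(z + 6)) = z - 7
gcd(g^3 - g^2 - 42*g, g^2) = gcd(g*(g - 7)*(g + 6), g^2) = g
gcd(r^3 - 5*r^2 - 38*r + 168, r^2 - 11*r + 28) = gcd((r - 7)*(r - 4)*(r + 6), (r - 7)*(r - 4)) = r^2 - 11*r + 28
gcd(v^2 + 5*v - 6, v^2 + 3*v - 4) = v - 1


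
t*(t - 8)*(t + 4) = t^3 - 4*t^2 - 32*t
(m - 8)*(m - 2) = m^2 - 10*m + 16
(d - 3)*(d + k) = d^2 + d*k - 3*d - 3*k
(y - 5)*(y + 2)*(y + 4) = y^3 + y^2 - 22*y - 40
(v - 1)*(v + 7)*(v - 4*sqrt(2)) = v^3 - 4*sqrt(2)*v^2 + 6*v^2 - 24*sqrt(2)*v - 7*v + 28*sqrt(2)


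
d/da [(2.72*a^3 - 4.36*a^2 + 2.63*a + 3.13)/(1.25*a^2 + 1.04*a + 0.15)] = (3.4*a^4 + 5.6576*a^3 - 6.5979*a^2 - 9.133*a - 2.8607)/(1.5625*a^4 + 2.6*a^3 + 1.4566*a^2 + 0.312*a + 0.0225)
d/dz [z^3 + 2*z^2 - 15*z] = 3*z^2 + 4*z - 15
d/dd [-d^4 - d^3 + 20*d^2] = d*(-4*d^2 - 3*d + 40)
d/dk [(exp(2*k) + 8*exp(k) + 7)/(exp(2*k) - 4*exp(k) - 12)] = (-12*exp(2*k) - 38*exp(k) - 68)*exp(k)/(exp(4*k) - 8*exp(3*k) - 8*exp(2*k) + 96*exp(k) + 144)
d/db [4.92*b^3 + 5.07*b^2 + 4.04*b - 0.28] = 14.76*b^2 + 10.14*b + 4.04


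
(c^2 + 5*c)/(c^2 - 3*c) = (c + 5)/(c - 3)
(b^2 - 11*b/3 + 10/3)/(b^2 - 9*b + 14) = (b - 5/3)/(b - 7)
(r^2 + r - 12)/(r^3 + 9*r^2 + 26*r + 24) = (r - 3)/(r^2 + 5*r + 6)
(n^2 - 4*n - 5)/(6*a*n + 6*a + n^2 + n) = (n - 5)/(6*a + n)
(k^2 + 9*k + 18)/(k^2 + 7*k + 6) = (k + 3)/(k + 1)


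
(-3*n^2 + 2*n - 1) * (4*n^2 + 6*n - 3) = -12*n^4 - 10*n^3 + 17*n^2 - 12*n + 3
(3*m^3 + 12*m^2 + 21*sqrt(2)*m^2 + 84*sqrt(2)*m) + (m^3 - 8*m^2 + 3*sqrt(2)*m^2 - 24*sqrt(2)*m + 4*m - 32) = 4*m^3 + 4*m^2 + 24*sqrt(2)*m^2 + 4*m + 60*sqrt(2)*m - 32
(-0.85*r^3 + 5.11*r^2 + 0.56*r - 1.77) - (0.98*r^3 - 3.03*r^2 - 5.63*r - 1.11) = -1.83*r^3 + 8.14*r^2 + 6.19*r - 0.66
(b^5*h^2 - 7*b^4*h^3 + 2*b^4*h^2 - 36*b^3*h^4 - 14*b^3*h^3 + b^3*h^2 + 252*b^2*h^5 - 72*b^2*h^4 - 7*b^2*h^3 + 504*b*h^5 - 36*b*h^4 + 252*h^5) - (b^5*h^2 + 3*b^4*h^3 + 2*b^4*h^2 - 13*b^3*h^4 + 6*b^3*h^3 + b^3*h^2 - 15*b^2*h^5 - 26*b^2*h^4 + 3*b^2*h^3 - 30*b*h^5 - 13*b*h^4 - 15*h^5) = -10*b^4*h^3 - 23*b^3*h^4 - 20*b^3*h^3 + 267*b^2*h^5 - 46*b^2*h^4 - 10*b^2*h^3 + 534*b*h^5 - 23*b*h^4 + 267*h^5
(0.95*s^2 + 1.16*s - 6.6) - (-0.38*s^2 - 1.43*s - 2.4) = 1.33*s^2 + 2.59*s - 4.2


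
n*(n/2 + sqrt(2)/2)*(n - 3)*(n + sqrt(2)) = n^4/2 - 3*n^3/2 + sqrt(2)*n^3 - 3*sqrt(2)*n^2 + n^2 - 3*n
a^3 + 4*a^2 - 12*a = a*(a - 2)*(a + 6)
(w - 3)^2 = w^2 - 6*w + 9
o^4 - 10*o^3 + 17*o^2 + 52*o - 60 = (o - 6)*(o - 5)*(o - 1)*(o + 2)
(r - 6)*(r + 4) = r^2 - 2*r - 24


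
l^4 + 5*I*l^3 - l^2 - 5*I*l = l*(l + 5*I)*(-I*l - I)*(I*l - I)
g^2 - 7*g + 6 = (g - 6)*(g - 1)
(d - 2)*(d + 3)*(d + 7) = d^3 + 8*d^2 + d - 42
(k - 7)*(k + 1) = k^2 - 6*k - 7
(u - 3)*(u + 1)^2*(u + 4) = u^4 + 3*u^3 - 9*u^2 - 23*u - 12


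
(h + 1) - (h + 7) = -6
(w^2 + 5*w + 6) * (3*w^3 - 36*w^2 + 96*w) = 3*w^5 - 21*w^4 - 66*w^3 + 264*w^2 + 576*w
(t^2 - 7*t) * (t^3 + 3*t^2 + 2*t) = t^5 - 4*t^4 - 19*t^3 - 14*t^2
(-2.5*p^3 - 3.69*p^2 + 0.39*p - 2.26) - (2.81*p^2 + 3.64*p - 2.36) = -2.5*p^3 - 6.5*p^2 - 3.25*p + 0.1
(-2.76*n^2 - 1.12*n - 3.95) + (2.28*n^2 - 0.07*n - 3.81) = -0.48*n^2 - 1.19*n - 7.76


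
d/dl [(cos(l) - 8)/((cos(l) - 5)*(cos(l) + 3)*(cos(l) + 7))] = (-157*cos(l) - 19*cos(2*l) + cos(3*l) + 655)*sin(l)/(2*(cos(l) - 5)^2*(cos(l) + 3)^2*(cos(l) + 7)^2)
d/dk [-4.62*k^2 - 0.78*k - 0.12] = -9.24*k - 0.78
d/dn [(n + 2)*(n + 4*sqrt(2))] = 2*n + 2 + 4*sqrt(2)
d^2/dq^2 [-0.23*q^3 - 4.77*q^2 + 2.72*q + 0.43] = -1.38*q - 9.54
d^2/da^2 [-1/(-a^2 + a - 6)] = 2*(-a^2 + a + (2*a - 1)^2 - 6)/(a^2 - a + 6)^3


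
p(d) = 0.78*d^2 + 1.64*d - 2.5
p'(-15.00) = -21.76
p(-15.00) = 148.40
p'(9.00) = 15.68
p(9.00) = 75.44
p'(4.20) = 8.19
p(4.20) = 18.15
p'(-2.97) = -2.99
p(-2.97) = -0.49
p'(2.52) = 5.57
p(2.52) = 6.59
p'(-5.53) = -6.99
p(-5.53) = 12.28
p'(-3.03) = -3.09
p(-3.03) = -0.31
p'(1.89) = 4.59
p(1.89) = 3.39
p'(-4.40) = -5.22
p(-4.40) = 5.38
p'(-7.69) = -10.36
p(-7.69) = 31.01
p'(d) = 1.56*d + 1.64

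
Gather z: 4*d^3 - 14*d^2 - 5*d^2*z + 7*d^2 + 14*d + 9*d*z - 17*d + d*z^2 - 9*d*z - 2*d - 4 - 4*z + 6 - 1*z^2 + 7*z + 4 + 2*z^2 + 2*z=4*d^3 - 7*d^2 - 5*d + z^2*(d + 1) + z*(5 - 5*d^2) + 6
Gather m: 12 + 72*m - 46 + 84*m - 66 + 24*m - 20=180*m - 120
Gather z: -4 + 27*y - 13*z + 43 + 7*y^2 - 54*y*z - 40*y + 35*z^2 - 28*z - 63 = 7*y^2 - 13*y + 35*z^2 + z*(-54*y - 41) - 24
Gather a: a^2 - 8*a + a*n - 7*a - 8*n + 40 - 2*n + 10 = a^2 + a*(n - 15) - 10*n + 50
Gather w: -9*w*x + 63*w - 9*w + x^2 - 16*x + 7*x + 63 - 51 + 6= w*(54 - 9*x) + x^2 - 9*x + 18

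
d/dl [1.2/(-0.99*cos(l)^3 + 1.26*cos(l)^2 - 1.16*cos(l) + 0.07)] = (-3.564*cos(l)^2 + 3.024*cos(l) - 1.392)*sin(l)/(0.99*cos(l)^3 - 1.26*cos(l)^2 + 1.16*cos(l) - 0.07)^2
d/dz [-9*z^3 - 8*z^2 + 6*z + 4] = -27*z^2 - 16*z + 6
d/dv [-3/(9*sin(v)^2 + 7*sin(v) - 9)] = 3*(18*sin(v) + 7)*cos(v)/(7*sin(v) - 9*cos(v)^2)^2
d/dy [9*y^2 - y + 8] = 18*y - 1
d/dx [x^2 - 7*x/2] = 2*x - 7/2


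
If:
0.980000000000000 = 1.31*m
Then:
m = 0.75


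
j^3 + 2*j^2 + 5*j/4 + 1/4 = (j + 1/2)^2*(j + 1)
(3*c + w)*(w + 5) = 3*c*w + 15*c + w^2 + 5*w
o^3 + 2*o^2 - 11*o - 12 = (o - 3)*(o + 1)*(o + 4)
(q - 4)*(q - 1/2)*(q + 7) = q^3 + 5*q^2/2 - 59*q/2 + 14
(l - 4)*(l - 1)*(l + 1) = l^3 - 4*l^2 - l + 4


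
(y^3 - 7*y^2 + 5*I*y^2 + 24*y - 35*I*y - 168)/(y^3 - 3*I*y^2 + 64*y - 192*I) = (y - 7)/(y - 8*I)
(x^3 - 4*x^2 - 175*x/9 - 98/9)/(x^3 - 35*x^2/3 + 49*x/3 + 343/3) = (x + 2/3)/(x - 7)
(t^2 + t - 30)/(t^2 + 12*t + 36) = (t - 5)/(t + 6)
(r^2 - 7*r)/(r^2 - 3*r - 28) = r/(r + 4)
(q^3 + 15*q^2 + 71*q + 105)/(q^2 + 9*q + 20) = (q^2 + 10*q + 21)/(q + 4)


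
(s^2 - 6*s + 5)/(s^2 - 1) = (s - 5)/(s + 1)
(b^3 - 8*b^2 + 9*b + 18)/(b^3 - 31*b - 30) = (b - 3)/(b + 5)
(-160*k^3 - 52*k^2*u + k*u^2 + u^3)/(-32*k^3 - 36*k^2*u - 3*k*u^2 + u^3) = (5*k + u)/(k + u)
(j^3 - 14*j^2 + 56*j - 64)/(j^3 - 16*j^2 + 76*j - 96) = (j - 4)/(j - 6)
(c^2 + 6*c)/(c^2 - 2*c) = (c + 6)/(c - 2)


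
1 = 1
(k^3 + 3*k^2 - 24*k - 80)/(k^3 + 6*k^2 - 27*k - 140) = (k + 4)/(k + 7)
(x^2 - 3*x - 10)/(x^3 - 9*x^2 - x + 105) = (x + 2)/(x^2 - 4*x - 21)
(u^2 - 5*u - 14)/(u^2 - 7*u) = (u + 2)/u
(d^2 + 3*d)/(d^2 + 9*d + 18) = d/(d + 6)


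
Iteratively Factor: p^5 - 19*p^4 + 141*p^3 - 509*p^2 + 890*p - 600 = (p - 2)*(p^4 - 17*p^3 + 107*p^2 - 295*p + 300) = (p - 3)*(p - 2)*(p^3 - 14*p^2 + 65*p - 100) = (p - 4)*(p - 3)*(p - 2)*(p^2 - 10*p + 25) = (p - 5)*(p - 4)*(p - 3)*(p - 2)*(p - 5)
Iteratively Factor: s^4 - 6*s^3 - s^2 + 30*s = (s + 2)*(s^3 - 8*s^2 + 15*s) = s*(s + 2)*(s^2 - 8*s + 15) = s*(s - 5)*(s + 2)*(s - 3)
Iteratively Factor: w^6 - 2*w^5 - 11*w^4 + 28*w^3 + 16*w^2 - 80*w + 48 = (w + 2)*(w^5 - 4*w^4 - 3*w^3 + 34*w^2 - 52*w + 24) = (w - 1)*(w + 2)*(w^4 - 3*w^3 - 6*w^2 + 28*w - 24) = (w - 2)*(w - 1)*(w + 2)*(w^3 - w^2 - 8*w + 12) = (w - 2)*(w - 1)*(w + 2)*(w + 3)*(w^2 - 4*w + 4) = (w - 2)^2*(w - 1)*(w + 2)*(w + 3)*(w - 2)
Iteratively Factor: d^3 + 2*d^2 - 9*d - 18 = (d + 2)*(d^2 - 9) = (d + 2)*(d + 3)*(d - 3)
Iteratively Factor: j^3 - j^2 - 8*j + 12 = (j - 2)*(j^2 + j - 6) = (j - 2)^2*(j + 3)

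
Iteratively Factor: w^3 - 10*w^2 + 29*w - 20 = (w - 1)*(w^2 - 9*w + 20) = (w - 4)*(w - 1)*(w - 5)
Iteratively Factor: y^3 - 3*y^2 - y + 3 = (y - 3)*(y^2 - 1) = (y - 3)*(y - 1)*(y + 1)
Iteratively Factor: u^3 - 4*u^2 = (u - 4)*(u^2) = u*(u - 4)*(u)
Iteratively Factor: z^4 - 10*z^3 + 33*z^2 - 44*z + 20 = (z - 5)*(z^3 - 5*z^2 + 8*z - 4) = (z - 5)*(z - 2)*(z^2 - 3*z + 2) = (z - 5)*(z - 2)^2*(z - 1)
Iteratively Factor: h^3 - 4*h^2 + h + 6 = (h + 1)*(h^2 - 5*h + 6) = (h - 3)*(h + 1)*(h - 2)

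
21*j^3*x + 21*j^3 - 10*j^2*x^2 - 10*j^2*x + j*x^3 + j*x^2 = (-7*j + x)*(-3*j + x)*(j*x + j)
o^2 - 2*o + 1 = (o - 1)^2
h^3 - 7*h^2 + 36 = (h - 6)*(h - 3)*(h + 2)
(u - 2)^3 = u^3 - 6*u^2 + 12*u - 8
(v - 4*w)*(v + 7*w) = v^2 + 3*v*w - 28*w^2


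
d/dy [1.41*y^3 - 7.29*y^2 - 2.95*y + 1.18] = 4.23*y^2 - 14.58*y - 2.95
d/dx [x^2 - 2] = 2*x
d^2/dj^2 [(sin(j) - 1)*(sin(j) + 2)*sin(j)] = -9*sin(j)^3 - 4*sin(j)^2 + 8*sin(j) + 2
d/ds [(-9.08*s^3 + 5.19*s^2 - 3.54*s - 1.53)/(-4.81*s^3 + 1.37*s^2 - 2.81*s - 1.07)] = (12.5243*s^4 + 16.9748*s^3 - 2.6652*s^2 - 6.9144*s - 0.5115)/(23.1361*s^6 - 13.1794*s^5 + 28.9091*s^4 + 2.594*s^3 + 4.9643*s^2 + 6.0134*s + 1.1449)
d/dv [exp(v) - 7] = exp(v)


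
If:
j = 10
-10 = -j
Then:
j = 10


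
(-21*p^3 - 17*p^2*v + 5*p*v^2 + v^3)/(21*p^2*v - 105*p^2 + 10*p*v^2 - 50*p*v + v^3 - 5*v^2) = (-3*p^2 - 2*p*v + v^2)/(3*p*v - 15*p + v^2 - 5*v)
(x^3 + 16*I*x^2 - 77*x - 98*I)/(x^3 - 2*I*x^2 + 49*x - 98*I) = (x^2 + 9*I*x - 14)/(x^2 - 9*I*x - 14)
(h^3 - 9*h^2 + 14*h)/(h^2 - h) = (h^2 - 9*h + 14)/(h - 1)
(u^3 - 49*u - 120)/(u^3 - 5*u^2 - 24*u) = (u + 5)/u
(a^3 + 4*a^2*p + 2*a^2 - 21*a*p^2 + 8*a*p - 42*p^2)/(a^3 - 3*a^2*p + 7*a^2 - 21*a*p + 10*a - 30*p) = (a + 7*p)/(a + 5)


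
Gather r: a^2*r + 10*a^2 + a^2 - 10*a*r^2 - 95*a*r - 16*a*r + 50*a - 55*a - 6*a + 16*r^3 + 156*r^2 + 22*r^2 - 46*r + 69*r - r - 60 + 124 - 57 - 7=11*a^2 - 11*a + 16*r^3 + r^2*(178 - 10*a) + r*(a^2 - 111*a + 22)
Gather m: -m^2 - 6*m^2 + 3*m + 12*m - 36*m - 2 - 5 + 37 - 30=-7*m^2 - 21*m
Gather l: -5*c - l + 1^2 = -5*c - l + 1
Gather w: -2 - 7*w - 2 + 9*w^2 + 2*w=9*w^2 - 5*w - 4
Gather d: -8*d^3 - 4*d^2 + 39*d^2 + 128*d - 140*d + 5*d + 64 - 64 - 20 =-8*d^3 + 35*d^2 - 7*d - 20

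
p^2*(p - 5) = p^3 - 5*p^2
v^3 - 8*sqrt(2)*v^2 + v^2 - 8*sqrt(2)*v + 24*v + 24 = (v + 1)*(v - 6*sqrt(2))*(v - 2*sqrt(2))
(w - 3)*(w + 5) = w^2 + 2*w - 15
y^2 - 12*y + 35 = (y - 7)*(y - 5)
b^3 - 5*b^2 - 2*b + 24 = (b - 4)*(b - 3)*(b + 2)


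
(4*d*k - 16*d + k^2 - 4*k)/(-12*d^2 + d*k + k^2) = (4 - k)/(3*d - k)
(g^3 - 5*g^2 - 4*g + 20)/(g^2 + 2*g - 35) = (g^2 - 4)/(g + 7)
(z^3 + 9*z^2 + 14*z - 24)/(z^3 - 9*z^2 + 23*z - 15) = (z^2 + 10*z + 24)/(z^2 - 8*z + 15)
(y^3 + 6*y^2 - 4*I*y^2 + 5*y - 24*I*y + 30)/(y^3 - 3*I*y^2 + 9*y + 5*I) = (y + 6)/(y + I)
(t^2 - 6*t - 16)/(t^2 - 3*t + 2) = (t^2 - 6*t - 16)/(t^2 - 3*t + 2)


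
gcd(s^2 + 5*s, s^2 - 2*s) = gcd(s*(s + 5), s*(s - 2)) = s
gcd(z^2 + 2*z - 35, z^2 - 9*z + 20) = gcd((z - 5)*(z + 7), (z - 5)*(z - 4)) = z - 5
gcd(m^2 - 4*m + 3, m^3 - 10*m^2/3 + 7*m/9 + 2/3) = m - 3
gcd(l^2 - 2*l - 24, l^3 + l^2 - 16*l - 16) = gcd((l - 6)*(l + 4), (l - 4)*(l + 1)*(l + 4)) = l + 4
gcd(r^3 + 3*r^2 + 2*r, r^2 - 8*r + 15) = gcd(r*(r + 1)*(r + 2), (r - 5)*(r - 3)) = 1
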